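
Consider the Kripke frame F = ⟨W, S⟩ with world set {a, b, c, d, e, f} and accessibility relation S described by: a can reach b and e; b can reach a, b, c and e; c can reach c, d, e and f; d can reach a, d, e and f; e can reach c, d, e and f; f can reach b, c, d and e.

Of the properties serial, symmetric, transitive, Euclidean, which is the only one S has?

Serial: yes — every world has a successor (e.g. a S b).
Symmetric: no — a S e but not e S a.
Transitive: no — a S b and b S c, but not a S c.
Euclidean: no — a S e and a S b, but not e S b.
Only serial holds.

serial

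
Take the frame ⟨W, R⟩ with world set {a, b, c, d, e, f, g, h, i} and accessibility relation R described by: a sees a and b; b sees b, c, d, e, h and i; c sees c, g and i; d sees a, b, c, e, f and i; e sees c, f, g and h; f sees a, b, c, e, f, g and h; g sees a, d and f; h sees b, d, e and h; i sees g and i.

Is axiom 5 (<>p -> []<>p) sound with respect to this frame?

No

The schema 5 characterises exactly the Euclidean frames.
Euclidean: no — b R c and b R d, but not c R d.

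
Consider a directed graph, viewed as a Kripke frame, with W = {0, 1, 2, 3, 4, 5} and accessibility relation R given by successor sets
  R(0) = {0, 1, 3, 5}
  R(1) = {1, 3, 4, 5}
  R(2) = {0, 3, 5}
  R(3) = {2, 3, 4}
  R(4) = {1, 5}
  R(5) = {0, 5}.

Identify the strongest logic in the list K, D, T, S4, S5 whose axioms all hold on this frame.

D

Serial (axiom D): yes — every world has a successor (e.g. 0 R 0).
Reflexive (axiom T): no — 2 is not related to itself.
Transitive (axiom 4): no — 0 R 1 and 1 R 4, but not 0 R 4.
Euclidean (axiom 5): no — 0 R 3 and 0 R 1, but not 3 R 1.
So F validates K, D; T would additionally require R to be reflexive. The strongest is D.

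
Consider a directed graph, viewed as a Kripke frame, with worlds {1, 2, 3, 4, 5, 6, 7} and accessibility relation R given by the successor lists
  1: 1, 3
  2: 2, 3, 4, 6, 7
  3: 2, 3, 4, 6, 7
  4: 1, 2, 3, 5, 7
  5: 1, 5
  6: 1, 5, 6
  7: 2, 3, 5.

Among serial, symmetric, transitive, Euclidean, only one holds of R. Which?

Serial: yes — every world has a successor (e.g. 1 R 1).
Symmetric: no — 1 R 3 but not 3 R 1.
Transitive: no — 1 R 3 and 3 R 2, but not 1 R 2.
Euclidean: no — 2 R 4 and 2 R 6, but not 4 R 6.
Only serial holds.

serial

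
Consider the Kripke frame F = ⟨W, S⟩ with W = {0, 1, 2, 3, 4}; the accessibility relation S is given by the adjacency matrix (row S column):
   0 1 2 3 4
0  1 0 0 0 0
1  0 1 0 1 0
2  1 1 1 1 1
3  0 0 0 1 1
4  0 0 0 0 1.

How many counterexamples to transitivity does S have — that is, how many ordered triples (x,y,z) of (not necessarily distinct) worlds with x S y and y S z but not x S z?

Enumerating: (1,3,4).

1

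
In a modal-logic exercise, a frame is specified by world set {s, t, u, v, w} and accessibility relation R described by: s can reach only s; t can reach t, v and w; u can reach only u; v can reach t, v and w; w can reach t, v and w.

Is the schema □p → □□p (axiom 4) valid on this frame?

By correspondence theory, 4 is valid on a frame iff R is transitive.
Transitive: yes — every two-step R-path is closed by a direct edge.

Yes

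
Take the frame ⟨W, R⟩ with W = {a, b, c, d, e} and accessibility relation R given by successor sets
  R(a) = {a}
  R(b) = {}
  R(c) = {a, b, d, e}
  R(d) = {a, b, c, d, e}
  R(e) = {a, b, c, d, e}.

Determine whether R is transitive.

Transitive: no — c R d and d R c, but not c R c.

No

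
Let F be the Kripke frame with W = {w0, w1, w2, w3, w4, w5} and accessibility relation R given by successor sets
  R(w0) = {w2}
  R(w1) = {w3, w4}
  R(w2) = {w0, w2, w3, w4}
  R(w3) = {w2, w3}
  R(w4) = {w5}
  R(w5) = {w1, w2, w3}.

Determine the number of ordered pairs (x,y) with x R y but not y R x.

7

Enumerating: (w1,w3), (w1,w4), (w2,w4), (w4,w5), (w5,w1), (w5,w2), (w5,w3).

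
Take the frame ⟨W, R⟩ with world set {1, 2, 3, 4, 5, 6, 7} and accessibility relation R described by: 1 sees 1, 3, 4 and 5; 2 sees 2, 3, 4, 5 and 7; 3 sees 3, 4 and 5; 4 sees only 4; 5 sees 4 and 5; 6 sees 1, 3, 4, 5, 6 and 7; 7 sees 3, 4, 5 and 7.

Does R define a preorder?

Yes

Reflexive: yes — every world is R-related to itself.
Transitive: yes — every two-step R-path is closed by a direct edge.
So R is a preorder.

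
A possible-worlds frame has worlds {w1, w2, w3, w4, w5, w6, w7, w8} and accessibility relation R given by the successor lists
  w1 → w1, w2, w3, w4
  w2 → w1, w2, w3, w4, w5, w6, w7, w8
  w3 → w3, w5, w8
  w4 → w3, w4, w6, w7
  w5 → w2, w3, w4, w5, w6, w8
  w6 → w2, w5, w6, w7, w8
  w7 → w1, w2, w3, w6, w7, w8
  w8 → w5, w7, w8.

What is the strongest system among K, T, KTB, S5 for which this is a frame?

T

Reflexive (axiom T): yes — every world is R-related to itself.
Symmetric (axiom B): no — w1 R w3 but not w3 R w1.
Euclidean (axiom 5): no — w1 R w3 and w1 R w2, but not w3 R w2.
So F validates K, T; KTB would additionally require R to be symmetric. The strongest is T.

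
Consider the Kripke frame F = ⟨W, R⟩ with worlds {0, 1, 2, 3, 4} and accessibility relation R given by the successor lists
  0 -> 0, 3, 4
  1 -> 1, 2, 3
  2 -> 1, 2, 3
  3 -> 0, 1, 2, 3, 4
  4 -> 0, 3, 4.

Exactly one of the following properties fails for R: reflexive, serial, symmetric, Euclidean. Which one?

Euclidean

Reflexive: yes — every world is R-related to itself.
Serial: yes — every world has a successor (e.g. 0 R 0).
Symmetric: yes — every pair in R has its reverse in R.
Euclidean: no — 3 R 0 and 3 R 1, but not 0 R 1.
Only Euclidean fails.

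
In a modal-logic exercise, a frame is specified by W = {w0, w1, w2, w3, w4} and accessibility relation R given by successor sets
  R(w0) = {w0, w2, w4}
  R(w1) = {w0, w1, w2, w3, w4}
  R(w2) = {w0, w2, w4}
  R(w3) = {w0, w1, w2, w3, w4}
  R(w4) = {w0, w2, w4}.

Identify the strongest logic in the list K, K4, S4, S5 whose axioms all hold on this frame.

Transitive (axiom 4): yes — every two-step R-path is closed by a direct edge.
Reflexive (axiom T): yes — every world is R-related to itself.
Euclidean (axiom 5): no — w1 R w0 and w1 R w3, but not w0 R w3.
So F validates K, K4, S4; S5 would additionally require R to be Euclidean. The strongest is S4.

S4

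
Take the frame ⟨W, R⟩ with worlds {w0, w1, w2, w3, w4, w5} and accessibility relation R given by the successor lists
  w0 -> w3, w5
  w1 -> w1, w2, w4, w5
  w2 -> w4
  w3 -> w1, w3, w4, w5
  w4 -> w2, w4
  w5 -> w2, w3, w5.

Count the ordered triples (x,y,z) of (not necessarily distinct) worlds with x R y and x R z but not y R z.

18

Enumerating: (w1,w2,w1), (w1,w2,w2), (w1,w2,w5), (w1,w4,w1), (w1,w4,w5), (w1,w5,w1), (w1,w5,w4), (w3,w1,w3), (w3,w4,w1), (w3,w4,w3), (w3,w4,w5), (w3,w5,w1), (w3,w5,w4), (w4,w2,w2), (w5,w2,w2), (w5,w2,w3), (w5,w2,w5), (w5,w3,w2).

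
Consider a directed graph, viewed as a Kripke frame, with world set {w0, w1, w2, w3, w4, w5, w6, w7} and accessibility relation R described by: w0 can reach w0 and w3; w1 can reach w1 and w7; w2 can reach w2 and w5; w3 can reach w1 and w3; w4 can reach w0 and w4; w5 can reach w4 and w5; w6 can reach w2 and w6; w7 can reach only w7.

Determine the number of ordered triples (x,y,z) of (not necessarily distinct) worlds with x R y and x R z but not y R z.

Enumerating: (w0,w3,w0), (w1,w7,w1), (w2,w5,w2), (w3,w1,w3), (w4,w0,w4), (w5,w4,w5), (w6,w2,w6).

7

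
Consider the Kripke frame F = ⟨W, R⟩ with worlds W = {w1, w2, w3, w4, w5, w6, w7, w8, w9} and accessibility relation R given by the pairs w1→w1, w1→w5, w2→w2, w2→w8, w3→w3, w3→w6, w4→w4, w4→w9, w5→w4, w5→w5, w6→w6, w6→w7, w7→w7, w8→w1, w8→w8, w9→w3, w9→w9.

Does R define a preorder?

Reflexive: yes — every world is R-related to itself.
Transitive: no — w1 R w5 and w5 R w4, but not w1 R w4.
So R is not a preorder.

No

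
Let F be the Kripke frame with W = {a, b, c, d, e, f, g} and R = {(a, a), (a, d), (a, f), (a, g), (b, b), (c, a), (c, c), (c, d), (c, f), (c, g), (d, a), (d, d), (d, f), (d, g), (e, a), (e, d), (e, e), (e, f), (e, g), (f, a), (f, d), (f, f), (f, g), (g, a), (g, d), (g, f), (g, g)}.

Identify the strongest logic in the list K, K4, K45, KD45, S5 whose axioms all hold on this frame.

Transitive (axiom 4): yes — every two-step R-path is closed by a direct edge.
Euclidean (axiom 5): no — c R a and c R c, but not a R c.
Serial (axiom D): yes — every world has a successor (e.g. a R a).
Reflexive (axiom T): yes — every world is R-related to itself.
So F validates K, K4; K45 would additionally require R to be Euclidean. The strongest is K4.

K4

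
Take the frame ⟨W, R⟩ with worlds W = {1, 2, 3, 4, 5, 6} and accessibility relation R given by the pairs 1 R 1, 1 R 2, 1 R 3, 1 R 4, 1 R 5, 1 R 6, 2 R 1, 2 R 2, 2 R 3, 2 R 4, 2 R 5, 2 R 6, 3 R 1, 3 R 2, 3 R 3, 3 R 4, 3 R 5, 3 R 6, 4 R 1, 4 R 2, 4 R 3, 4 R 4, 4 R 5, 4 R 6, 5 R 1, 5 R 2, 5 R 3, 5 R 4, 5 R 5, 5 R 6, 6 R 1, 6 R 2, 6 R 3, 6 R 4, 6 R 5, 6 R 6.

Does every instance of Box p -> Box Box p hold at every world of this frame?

Axiom 4 corresponds to the accessibility relation being transitive.
Transitive: yes — every two-step R-path is closed by a direct edge.

Yes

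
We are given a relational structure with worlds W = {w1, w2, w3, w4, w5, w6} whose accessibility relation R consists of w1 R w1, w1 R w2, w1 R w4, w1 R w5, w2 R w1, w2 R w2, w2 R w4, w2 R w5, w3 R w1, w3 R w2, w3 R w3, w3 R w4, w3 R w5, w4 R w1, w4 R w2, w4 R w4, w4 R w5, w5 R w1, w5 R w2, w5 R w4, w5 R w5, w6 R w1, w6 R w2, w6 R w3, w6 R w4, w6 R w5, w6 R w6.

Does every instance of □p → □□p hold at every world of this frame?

Yes

The schema 4 characterises exactly the transitive frames.
Transitive: yes — every two-step R-path is closed by a direct edge.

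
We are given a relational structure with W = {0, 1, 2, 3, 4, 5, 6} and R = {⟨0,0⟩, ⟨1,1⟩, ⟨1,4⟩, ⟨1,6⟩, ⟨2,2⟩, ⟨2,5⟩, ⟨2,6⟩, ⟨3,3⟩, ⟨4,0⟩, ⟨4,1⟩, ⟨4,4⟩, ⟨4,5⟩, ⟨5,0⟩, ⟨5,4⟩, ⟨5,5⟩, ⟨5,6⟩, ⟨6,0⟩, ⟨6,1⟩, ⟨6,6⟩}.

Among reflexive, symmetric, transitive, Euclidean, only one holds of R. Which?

reflexive

Reflexive: yes — every world is R-related to itself.
Symmetric: no — 2 R 5 but not 5 R 2.
Transitive: no — 1 R 4 and 4 R 0, but not 1 R 0.
Euclidean: no — 1 R 4 and 1 R 6, but not 4 R 6.
Only reflexive holds.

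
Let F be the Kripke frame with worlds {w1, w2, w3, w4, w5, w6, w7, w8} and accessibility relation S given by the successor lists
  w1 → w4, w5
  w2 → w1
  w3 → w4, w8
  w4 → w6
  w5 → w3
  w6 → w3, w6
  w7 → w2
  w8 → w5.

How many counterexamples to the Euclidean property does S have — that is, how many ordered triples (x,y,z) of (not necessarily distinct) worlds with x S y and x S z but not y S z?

Enumerating: (w1,w4,w4), (w1,w4,w5), (w1,w5,w4), (w1,w5,w5), (w2,w1,w1), (w3,w4,w4), (w3,w4,w8), (w3,w8,w4), (w3,w8,w8), (w5,w3,w3), (w6,w3,w3), (w6,w3,w6), (w7,w2,w2), (w8,w5,w5).

14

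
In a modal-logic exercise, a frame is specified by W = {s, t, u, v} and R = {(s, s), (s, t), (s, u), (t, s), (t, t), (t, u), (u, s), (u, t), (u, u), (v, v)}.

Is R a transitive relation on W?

Transitive: yes — every two-step R-path is closed by a direct edge.

Yes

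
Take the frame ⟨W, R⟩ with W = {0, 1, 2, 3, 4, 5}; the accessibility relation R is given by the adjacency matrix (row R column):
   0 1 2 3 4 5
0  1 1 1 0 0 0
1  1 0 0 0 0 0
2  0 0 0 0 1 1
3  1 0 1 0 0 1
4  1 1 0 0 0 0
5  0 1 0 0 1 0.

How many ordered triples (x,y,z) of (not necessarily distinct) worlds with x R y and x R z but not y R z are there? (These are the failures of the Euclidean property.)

18

Enumerating: (0,1,1), (0,1,2), (0,2,0), (0,2,1), (0,2,2), (2,4,4), (2,4,5), (2,5,5), (3,0,5), (3,2,0), (3,2,2), (3,5,0), (3,5,2), (3,5,5), (4,1,1), (5,1,1), (5,1,4), (5,4,4).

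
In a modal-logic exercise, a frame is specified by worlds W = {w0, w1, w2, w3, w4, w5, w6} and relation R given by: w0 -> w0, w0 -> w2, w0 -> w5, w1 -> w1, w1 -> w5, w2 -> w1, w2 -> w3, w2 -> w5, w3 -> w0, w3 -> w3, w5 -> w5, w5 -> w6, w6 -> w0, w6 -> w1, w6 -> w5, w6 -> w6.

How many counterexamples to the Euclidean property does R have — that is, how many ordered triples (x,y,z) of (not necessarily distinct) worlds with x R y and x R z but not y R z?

17

Enumerating: (w0,w2,w0), (w0,w2,w2), (w0,w5,w0), (w0,w5,w2), (w1,w5,w1), (w2,w1,w3), (w2,w3,w1), (w2,w3,w5), (w2,w5,w1), (w2,w5,w3), (w3,w0,w3), (w6,w0,w1), (w6,w0,w6), (w6,w1,w0), (w6,w1,w6), (w6,w5,w0), (w6,w5,w1).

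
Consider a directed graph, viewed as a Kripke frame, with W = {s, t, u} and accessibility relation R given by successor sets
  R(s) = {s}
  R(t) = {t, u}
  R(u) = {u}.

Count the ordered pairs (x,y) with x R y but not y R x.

Enumerating: (t,u).

1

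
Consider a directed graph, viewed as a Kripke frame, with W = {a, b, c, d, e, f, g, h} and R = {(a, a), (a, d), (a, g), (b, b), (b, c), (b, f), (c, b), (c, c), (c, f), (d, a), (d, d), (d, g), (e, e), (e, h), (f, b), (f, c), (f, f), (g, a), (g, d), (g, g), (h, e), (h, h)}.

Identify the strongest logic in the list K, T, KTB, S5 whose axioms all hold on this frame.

S5

Reflexive (axiom T): yes — every world is R-related to itself.
Symmetric (axiom B): yes — every pair in R has its reverse in R.
Euclidean (axiom 5): yes — any two successors of a common world are R-related.
So F validates K, T, KTB, S5. The strongest is S5.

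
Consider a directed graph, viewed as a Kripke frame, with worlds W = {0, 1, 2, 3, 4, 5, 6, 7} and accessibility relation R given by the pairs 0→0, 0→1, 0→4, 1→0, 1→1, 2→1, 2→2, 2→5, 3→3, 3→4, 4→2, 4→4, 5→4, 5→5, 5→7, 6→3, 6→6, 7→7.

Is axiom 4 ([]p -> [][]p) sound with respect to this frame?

Axiom 4 corresponds to the accessibility relation being transitive.
Transitive: no — 0 R 4 and 4 R 2, but not 0 R 2.

No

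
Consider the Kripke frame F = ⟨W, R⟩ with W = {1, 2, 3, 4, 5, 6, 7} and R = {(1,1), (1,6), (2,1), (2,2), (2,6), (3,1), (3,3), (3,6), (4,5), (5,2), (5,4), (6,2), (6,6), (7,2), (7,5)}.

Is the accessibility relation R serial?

Serial: yes — every world has a successor (e.g. 1 R 1).

Yes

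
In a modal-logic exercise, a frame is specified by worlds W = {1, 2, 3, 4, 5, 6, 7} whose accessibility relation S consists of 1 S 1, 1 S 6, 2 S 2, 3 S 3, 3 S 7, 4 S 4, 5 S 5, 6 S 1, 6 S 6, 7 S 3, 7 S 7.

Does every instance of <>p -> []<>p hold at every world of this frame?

Yes

The schema 5 characterises exactly the Euclidean frames.
Euclidean: yes — any two successors of a common world are S-related.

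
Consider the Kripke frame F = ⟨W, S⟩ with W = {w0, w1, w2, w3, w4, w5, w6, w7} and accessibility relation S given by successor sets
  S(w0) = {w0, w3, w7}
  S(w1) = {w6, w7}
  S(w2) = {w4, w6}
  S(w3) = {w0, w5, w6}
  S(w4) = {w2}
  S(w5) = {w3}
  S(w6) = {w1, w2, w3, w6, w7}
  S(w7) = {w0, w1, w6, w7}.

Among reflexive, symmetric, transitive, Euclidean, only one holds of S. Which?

symmetric

Reflexive: no — w1 is not related to itself.
Symmetric: yes — every pair in S has its reverse in S.
Transitive: no — w0 S w3 and w3 S w5, but not w0 S w5.
Euclidean: no — w0 S w3 and w0 S w7, but not w3 S w7.
Only symmetric holds.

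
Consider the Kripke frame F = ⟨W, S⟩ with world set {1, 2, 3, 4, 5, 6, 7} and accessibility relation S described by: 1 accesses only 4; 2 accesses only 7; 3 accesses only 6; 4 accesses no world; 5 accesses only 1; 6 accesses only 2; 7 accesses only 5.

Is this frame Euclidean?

Euclidean: no — 1 S 4 and 1 S 4, but not 4 S 4.

No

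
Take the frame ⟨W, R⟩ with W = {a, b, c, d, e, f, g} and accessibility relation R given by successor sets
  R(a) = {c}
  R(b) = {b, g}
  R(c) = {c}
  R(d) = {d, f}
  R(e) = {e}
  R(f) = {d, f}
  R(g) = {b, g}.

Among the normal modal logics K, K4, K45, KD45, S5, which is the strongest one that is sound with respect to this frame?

Transitive (axiom 4): yes — every two-step R-path is closed by a direct edge.
Euclidean (axiom 5): yes — any two successors of a common world are R-related.
Serial (axiom D): yes — every world has a successor (e.g. a R c).
Reflexive (axiom T): no — a is not related to itself.
So F validates K, K4, K45, KD45; S5 would additionally require R to be reflexive. The strongest is KD45.

KD45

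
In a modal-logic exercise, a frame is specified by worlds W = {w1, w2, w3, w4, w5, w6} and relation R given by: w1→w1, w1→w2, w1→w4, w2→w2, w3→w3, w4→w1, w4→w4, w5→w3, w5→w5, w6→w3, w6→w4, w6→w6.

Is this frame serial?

Yes

Serial: yes — every world has a successor (e.g. w1 R w1).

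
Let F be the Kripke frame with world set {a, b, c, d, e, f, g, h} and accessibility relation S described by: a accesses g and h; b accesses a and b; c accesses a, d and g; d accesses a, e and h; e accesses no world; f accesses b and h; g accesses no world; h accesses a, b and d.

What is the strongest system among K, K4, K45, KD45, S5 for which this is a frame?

Transitive (axiom 4): no — a S h and h S b, but not a S b.
Euclidean (axiom 5): no — a S g and a S h, but not g S h.
Serial (axiom D): no — e has no S-successor.
Reflexive (axiom T): no — a is not related to itself.
So F validates K; K4 would additionally require S to be transitive. The strongest is K.

K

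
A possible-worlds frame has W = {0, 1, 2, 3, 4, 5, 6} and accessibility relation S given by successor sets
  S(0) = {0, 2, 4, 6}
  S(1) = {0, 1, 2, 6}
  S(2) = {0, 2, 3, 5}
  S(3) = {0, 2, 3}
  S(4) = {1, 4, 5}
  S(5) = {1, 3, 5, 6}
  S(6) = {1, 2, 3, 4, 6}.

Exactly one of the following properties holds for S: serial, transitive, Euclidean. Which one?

Serial: yes — every world has a successor (e.g. 0 S 0).
Transitive: no — 0 S 2 and 2 S 3, but not 0 S 3.
Euclidean: no — 0 S 2 and 0 S 4, but not 2 S 4.
Only serial holds.

serial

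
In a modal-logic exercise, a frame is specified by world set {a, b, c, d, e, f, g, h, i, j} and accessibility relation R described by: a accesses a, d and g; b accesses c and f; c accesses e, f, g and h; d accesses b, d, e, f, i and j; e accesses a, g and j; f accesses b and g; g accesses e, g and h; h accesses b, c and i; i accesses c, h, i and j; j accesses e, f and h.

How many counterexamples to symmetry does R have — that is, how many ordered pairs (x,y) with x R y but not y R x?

19

Enumerating: (a,d), (a,g), (b,c), (c,e), (c,f), (c,g), (d,b), (d,e), (d,f), (d,i), (d,j), (e,a), … and 7 more.
Total: 19.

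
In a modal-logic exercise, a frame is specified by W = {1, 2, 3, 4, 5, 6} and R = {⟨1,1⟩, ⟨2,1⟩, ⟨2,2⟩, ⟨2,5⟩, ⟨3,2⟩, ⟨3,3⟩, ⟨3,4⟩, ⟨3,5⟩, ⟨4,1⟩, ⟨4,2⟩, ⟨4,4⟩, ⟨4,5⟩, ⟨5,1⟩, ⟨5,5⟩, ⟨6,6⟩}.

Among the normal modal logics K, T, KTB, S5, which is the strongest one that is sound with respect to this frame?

Reflexive (axiom T): yes — every world is R-related to itself.
Symmetric (axiom B): no — 2 R 1 but not 1 R 2.
Euclidean (axiom 5): no — 2 R 1 and 2 R 5, but not 1 R 5.
So F validates K, T; KTB would additionally require R to be symmetric. The strongest is T.

T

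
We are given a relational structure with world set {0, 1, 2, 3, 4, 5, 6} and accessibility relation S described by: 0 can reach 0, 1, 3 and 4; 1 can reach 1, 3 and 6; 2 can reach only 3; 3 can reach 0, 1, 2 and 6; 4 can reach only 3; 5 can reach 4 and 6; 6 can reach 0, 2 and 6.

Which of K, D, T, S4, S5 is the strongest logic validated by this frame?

D

Serial (axiom D): yes — every world has a successor (e.g. 0 S 0).
Reflexive (axiom T): no — 2 is not related to itself.
Transitive (axiom 4): no — 0 S 1 and 1 S 6, but not 0 S 6.
Euclidean (axiom 5): no — 0 S 1 and 0 S 4, but not 1 S 4.
So F validates K, D; T would additionally require S to be reflexive. The strongest is D.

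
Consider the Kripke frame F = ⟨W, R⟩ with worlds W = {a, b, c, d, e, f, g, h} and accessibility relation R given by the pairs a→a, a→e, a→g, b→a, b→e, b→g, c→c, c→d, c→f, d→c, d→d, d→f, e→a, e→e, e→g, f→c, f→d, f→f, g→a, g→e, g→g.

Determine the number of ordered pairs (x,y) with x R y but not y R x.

Enumerating: (b,a), (b,e), (b,g).

3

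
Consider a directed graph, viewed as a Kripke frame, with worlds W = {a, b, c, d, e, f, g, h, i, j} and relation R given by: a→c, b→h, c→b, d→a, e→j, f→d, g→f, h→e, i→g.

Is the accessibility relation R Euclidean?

Euclidean: no — a R c and a R c, but not c R c.

No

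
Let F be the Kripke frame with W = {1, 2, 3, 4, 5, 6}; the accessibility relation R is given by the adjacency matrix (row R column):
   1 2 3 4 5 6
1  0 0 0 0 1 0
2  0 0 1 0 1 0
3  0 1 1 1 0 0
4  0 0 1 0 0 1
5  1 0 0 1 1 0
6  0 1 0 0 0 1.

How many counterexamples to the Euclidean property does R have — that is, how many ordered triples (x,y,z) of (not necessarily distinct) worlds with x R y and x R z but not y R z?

Enumerating: (2,3,5), (2,5,3), (3,2,2), (3,2,4), (3,4,2), (3,4,4), (4,3,6), (4,6,3), (5,1,1), (5,1,4), (5,4,1), (5,4,4), (5,4,5), (6,2,2), (6,2,6).

15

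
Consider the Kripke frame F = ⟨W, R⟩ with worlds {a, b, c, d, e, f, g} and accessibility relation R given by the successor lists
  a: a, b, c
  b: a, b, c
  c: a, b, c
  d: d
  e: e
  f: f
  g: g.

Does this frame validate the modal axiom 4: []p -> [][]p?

Yes

The schema 4 characterises exactly the transitive frames.
Transitive: yes — every two-step R-path is closed by a direct edge.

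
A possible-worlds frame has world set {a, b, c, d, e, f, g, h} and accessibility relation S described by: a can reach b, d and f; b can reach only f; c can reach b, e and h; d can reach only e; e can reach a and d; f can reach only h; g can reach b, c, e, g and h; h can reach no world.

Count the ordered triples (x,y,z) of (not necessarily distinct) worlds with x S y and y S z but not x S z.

14

Enumerating: (a,d,e), (a,f,h), (b,f,h), (c,b,f), (c,e,a), (c,e,d), (d,e,a), (d,e,d), (e,a,b), (e,a,f), (e,d,e), (g,b,f), (g,e,a), (g,e,d).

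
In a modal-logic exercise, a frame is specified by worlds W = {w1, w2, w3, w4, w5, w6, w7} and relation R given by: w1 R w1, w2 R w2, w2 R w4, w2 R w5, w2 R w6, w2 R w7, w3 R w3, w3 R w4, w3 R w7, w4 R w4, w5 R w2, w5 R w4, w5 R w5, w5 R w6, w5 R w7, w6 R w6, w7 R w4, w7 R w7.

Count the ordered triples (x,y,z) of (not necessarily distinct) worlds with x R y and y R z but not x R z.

R is transitive; there are no such tuples.

0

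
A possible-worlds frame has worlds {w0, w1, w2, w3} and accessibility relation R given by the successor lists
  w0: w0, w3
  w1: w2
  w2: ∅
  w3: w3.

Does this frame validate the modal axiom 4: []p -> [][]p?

Axiom 4 corresponds to the accessibility relation being transitive.
Transitive: yes — every two-step R-path is closed by a direct edge.

Yes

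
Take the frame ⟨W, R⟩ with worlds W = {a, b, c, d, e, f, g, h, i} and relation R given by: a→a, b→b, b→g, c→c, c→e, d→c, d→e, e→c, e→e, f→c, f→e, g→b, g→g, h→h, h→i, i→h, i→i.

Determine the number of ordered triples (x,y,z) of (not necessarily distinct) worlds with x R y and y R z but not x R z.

0

R is transitive; there are no such tuples.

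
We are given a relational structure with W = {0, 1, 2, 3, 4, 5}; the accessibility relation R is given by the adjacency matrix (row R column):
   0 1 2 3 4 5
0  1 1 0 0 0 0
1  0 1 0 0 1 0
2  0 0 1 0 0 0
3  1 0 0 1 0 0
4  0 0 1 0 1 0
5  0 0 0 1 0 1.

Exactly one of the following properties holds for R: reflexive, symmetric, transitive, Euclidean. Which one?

Reflexive: yes — every world is R-related to itself.
Symmetric: no — 0 R 1 but not 1 R 0.
Transitive: no — 0 R 1 and 1 R 4, but not 0 R 4.
Euclidean: no — 0 R 1 and 0 R 0, but not 1 R 0.
Only reflexive holds.

reflexive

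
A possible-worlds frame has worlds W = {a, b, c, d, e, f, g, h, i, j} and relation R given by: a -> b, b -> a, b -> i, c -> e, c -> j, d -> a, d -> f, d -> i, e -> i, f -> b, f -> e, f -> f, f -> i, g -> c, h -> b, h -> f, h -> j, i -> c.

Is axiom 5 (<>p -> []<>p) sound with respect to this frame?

No

Axiom 5 corresponds to the accessibility relation being Euclidean.
Euclidean: no — b R a and b R i, but not a R i.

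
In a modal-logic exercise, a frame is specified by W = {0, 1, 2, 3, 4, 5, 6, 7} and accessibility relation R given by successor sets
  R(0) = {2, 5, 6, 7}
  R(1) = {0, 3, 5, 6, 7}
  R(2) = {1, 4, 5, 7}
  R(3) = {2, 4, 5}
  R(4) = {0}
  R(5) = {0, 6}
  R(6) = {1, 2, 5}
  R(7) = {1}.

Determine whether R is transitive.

No

Transitive: no — 0 R 2 and 2 R 1, but not 0 R 1.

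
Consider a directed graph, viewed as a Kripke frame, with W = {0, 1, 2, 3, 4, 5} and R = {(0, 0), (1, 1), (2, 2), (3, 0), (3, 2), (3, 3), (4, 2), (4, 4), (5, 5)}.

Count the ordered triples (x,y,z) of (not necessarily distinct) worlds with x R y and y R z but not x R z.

R is transitive; there are no such tuples.

0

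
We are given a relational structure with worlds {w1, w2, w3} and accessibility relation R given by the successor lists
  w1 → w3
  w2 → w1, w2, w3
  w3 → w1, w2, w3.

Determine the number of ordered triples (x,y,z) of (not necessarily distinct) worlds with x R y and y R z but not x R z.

2

Enumerating: (w1,w3,w1), (w1,w3,w2).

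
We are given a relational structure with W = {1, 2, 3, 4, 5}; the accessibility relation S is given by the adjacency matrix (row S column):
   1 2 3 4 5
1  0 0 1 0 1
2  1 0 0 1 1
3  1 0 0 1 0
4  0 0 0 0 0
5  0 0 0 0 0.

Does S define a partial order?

Reflexive: no — 1 is not related to itself.
Transitive: no — 1 S 3 and 3 S 4, but not 1 S 4.
Antisymmetric: no — 1 S 3 and 3 S 1 with 1 ≠ 3.
So S is not a partial order.

No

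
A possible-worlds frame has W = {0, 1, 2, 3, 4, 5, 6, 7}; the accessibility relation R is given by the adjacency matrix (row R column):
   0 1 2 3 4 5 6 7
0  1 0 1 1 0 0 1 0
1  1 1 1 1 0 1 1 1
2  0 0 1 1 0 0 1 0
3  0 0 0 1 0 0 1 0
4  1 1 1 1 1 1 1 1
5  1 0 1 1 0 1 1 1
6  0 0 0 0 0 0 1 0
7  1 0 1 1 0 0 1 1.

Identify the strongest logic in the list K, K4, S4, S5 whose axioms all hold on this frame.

Transitive (axiom 4): yes — every two-step R-path is closed by a direct edge.
Reflexive (axiom T): yes — every world is R-related to itself.
Euclidean (axiom 5): no — 0 R 3 and 0 R 2, but not 3 R 2.
So F validates K, K4, S4; S5 would additionally require R to be Euclidean. The strongest is S4.

S4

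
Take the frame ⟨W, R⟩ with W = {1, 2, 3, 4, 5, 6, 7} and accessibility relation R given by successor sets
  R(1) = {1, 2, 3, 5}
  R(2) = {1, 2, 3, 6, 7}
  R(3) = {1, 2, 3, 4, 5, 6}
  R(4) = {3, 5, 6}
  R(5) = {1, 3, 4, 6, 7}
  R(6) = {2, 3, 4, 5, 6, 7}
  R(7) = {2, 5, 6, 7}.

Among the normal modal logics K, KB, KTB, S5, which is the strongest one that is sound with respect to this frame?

Symmetric (axiom B): yes — every pair in R has its reverse in R.
Reflexive (axiom T): no — 4 is not related to itself.
Euclidean (axiom 5): no — 1 R 2 and 1 R 5, but not 2 R 5.
So F validates K, KB; KTB would additionally require R to be reflexive. The strongest is KB.

KB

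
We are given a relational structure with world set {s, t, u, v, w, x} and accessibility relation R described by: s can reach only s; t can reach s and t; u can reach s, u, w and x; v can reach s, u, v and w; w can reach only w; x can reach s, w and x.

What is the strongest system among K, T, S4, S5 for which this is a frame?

T

Reflexive (axiom T): yes — every world is R-related to itself.
Transitive (axiom 4): no — v R u and u R x, but not v R x.
Euclidean (axiom 5): no — u R s and u R w, but not s R w.
So F validates K, T; S4 would additionally require R to be transitive. The strongest is T.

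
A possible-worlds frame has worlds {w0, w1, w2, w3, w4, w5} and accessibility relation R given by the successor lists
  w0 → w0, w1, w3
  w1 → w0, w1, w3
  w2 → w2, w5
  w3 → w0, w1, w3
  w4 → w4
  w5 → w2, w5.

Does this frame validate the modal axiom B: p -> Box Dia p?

Axiom B corresponds to the accessibility relation being symmetric.
Symmetric: yes — every pair in R has its reverse in R.

Yes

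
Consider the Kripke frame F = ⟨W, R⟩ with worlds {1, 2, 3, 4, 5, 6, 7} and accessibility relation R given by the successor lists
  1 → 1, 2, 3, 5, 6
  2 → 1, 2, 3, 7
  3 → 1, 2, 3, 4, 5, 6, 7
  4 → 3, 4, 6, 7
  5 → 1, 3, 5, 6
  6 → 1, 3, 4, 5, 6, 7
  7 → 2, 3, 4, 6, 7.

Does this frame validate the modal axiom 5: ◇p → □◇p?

No

Axiom 5 corresponds to the accessibility relation being Euclidean.
Euclidean: no — 1 R 2 and 1 R 5, but not 2 R 5.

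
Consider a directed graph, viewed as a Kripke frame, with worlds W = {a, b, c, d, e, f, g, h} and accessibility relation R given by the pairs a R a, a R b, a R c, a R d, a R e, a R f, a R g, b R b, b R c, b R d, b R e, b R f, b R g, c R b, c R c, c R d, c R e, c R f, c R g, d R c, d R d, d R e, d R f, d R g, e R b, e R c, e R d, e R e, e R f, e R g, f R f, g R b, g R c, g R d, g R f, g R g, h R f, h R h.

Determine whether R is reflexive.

Yes

Reflexive: yes — every world is R-related to itself.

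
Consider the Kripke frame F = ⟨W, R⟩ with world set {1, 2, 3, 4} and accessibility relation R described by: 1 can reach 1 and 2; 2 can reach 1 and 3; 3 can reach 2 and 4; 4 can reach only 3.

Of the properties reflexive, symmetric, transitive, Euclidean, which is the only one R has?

symmetric

Reflexive: no — 2 is not related to itself.
Symmetric: yes — every pair in R has its reverse in R.
Transitive: no — 1 R 2 and 2 R 3, but not 1 R 3.
Euclidean: no — 2 R 1 and 2 R 3, but not 1 R 3.
Only symmetric holds.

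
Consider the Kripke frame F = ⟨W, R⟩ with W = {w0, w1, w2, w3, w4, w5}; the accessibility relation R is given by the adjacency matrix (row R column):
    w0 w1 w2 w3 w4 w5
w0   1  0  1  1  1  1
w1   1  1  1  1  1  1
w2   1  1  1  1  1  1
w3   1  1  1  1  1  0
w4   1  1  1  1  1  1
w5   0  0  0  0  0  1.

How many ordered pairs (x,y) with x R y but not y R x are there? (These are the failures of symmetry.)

5

Enumerating: (w0,w5), (w1,w0), (w1,w5), (w2,w5), (w4,w5).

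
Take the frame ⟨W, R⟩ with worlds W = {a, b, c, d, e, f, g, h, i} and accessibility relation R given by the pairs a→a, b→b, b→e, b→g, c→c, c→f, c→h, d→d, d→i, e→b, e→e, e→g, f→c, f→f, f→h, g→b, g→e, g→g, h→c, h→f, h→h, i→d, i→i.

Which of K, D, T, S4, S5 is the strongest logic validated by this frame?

Serial (axiom D): yes — every world has a successor (e.g. a R a).
Reflexive (axiom T): yes — every world is R-related to itself.
Transitive (axiom 4): yes — every two-step R-path is closed by a direct edge.
Euclidean (axiom 5): yes — any two successors of a common world are R-related.
So F validates K, D, T, S4, S5. The strongest is S5.

S5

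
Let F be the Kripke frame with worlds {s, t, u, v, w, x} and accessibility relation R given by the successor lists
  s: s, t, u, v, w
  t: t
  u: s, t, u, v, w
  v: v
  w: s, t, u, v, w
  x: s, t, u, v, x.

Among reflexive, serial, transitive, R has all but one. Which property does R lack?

transitive

Reflexive: yes — every world is R-related to itself.
Serial: yes — every world has a successor (e.g. s R s).
Transitive: no — x R s and s R w, but not x R w.
Only transitive fails.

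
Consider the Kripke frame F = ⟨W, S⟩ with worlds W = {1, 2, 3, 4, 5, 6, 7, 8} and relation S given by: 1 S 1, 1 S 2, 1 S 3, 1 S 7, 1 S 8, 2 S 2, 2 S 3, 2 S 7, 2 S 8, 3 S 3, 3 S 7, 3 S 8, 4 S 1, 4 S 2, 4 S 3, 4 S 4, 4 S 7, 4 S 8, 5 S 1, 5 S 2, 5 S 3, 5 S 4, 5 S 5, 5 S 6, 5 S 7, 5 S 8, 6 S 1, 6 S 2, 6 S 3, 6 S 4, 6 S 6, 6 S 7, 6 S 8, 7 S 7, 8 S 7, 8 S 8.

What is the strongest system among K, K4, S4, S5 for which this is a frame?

S4

Transitive (axiom 4): yes — every two-step S-path is closed by a direct edge.
Reflexive (axiom T): yes — every world is S-related to itself.
Euclidean (axiom 5): no — 1 S 3 and 1 S 2, but not 3 S 2.
So F validates K, K4, S4; S5 would additionally require S to be Euclidean. The strongest is S4.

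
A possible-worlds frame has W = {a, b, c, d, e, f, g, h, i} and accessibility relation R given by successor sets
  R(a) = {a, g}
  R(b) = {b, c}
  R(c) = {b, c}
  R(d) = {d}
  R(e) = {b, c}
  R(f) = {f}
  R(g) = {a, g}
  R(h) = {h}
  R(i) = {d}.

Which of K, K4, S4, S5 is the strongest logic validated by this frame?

Transitive (axiom 4): yes — every two-step R-path is closed by a direct edge.
Reflexive (axiom T): no — e is not related to itself.
Euclidean (axiom 5): yes — any two successors of a common world are R-related.
So F validates K, K4; S4 would additionally require R to be reflexive. The strongest is K4.

K4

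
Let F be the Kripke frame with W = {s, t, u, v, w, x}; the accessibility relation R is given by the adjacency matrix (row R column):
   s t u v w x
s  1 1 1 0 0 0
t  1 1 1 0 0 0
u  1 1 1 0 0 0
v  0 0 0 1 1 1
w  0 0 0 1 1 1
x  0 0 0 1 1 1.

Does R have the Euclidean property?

Euclidean: yes — any two successors of a common world are R-related.

Yes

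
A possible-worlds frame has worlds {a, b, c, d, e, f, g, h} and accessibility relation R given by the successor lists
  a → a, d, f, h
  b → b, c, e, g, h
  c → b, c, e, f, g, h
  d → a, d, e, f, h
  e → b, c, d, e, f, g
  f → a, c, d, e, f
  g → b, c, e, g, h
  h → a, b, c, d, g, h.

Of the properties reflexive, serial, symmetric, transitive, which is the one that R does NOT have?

Reflexive: yes — every world is R-related to itself.
Serial: yes — every world has a successor (e.g. a R a).
Symmetric: yes — every pair in R has its reverse in R.
Transitive: no — a R d and d R e, but not a R e.
Only transitive fails.

transitive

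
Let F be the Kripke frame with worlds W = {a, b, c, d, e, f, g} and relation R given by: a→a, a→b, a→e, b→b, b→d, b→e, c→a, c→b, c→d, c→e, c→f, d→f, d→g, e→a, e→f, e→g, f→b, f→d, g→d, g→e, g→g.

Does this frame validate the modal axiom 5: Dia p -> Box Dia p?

No

The schema 5 characterises exactly the Euclidean frames.
Euclidean: no — a R e and a R b, but not e R b.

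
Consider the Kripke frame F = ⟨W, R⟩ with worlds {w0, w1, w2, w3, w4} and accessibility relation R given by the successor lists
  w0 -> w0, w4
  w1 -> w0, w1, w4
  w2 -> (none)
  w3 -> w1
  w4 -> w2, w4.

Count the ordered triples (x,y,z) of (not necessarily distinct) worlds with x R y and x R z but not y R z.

Enumerating: (w0,w4,w0), (w1,w0,w1), (w1,w4,w0), (w1,w4,w1), (w4,w2,w2), (w4,w2,w4).

6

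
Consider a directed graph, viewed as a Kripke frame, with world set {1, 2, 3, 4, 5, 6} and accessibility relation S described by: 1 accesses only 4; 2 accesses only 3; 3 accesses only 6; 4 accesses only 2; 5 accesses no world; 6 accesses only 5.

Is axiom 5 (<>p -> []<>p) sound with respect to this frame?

By correspondence theory, 5 is valid on a frame iff S is Euclidean.
Euclidean: no — 1 S 4 and 1 S 4, but not 4 S 4.

No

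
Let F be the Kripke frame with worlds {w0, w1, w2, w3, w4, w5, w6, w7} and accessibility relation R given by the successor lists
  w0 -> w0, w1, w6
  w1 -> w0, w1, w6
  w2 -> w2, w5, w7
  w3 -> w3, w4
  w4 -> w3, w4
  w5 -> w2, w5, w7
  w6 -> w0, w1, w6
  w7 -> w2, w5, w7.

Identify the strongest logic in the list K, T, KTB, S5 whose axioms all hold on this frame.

S5

Reflexive (axiom T): yes — every world is R-related to itself.
Symmetric (axiom B): yes — every pair in R has its reverse in R.
Euclidean (axiom 5): yes — any two successors of a common world are R-related.
So F validates K, T, KTB, S5. The strongest is S5.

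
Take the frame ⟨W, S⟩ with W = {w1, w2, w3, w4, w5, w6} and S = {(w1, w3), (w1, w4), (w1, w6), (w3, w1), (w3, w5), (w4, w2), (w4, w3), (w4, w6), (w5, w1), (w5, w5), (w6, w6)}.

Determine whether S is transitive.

Transitive: no — w1 S w3 and w3 S w5, but not w1 S w5.

No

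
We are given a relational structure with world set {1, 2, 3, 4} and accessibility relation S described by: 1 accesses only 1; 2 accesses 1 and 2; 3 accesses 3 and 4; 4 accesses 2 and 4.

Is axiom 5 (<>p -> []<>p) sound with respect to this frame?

The schema 5 characterises exactly the Euclidean frames.
Euclidean: no — 2 S 1 and 2 S 2, but not 1 S 2.

No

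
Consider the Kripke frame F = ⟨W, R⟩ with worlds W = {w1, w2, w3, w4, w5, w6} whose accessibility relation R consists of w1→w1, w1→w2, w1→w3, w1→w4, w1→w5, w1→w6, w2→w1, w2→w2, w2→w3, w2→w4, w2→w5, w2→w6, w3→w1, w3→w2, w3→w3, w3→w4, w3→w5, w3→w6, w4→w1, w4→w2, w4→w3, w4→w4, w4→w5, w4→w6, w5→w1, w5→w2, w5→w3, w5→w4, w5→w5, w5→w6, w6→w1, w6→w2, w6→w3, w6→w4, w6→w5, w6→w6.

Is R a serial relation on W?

Yes

Serial: yes — every world has a successor (e.g. w1 R w1).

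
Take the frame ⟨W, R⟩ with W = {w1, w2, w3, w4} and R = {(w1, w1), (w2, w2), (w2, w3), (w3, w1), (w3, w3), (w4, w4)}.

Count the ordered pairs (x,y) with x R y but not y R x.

2

Enumerating: (w2,w3), (w3,w1).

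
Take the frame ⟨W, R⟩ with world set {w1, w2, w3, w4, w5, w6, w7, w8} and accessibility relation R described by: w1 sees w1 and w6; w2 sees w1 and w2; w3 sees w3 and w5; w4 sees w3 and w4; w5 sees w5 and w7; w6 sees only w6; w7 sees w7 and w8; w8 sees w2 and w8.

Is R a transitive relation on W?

Transitive: no — w2 R w1 and w1 R w6, but not w2 R w6.

No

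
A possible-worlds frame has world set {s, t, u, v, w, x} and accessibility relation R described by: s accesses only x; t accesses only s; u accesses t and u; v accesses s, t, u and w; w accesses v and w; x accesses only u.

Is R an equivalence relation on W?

Reflexive: no — s is not related to itself.
Symmetric: no — s R x but not x R s.
Transitive: no — s R x and x R u, but not s R u.
So R is not an equivalence relation.

No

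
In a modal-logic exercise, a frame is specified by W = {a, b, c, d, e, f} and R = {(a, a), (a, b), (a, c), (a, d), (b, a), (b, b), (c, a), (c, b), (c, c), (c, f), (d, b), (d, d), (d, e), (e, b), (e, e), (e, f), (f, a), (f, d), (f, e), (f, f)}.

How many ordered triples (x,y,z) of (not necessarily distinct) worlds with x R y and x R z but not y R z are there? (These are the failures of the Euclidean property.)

Enumerating: (a,b,c), (a,b,d), (a,c,d), (a,d,a), (a,d,c), (c,a,f), (c,b,c), (c,b,f), (c,f,b), (c,f,c), (d,b,d), (d,b,e), … and 10 more.
Total: 22.

22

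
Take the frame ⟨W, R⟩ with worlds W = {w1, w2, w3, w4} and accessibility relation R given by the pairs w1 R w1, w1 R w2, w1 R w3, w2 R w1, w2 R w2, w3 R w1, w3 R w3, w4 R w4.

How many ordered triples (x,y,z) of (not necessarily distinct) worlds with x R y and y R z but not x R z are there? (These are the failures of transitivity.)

2

Enumerating: (w2,w1,w3), (w3,w1,w2).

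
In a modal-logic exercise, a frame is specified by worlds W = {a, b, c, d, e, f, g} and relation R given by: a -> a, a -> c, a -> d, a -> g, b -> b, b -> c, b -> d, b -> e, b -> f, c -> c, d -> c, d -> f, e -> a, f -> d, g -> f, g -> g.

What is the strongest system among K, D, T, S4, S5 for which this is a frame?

Serial (axiom D): yes — every world has a successor (e.g. a R a).
Reflexive (axiom T): no — d is not related to itself.
Transitive (axiom 4): no — a R d and d R f, but not a R f.
Euclidean (axiom 5): no — a R c and a R d, but not c R d.
So F validates K, D; T would additionally require R to be reflexive. The strongest is D.

D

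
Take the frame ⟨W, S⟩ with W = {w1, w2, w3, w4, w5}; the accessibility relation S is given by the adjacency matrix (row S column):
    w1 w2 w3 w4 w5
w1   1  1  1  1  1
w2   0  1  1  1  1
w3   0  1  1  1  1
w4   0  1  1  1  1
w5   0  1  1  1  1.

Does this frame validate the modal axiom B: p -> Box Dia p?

No

The schema B characterises exactly the symmetric frames.
Symmetric: no — w1 S w2 but not w2 S w1.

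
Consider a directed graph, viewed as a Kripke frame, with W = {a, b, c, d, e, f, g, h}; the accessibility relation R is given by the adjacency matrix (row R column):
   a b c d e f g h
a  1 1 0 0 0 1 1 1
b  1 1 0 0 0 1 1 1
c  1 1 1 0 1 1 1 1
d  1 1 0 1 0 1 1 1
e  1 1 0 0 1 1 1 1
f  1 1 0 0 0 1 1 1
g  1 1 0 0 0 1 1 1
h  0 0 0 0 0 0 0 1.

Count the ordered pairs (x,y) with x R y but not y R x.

Enumerating: (a,h), (b,h), (c,a), (c,b), (c,e), (c,f), (c,g), (c,h), (d,a), (d,b), (d,f), (d,g), … and 8 more.
Total: 20.

20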